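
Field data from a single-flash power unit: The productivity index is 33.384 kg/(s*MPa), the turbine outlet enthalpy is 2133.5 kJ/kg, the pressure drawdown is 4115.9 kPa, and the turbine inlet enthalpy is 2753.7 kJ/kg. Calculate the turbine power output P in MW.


Step 1: mdot = PI * dP / 1000 = 33.384 * 4115.9 / 1000 = 137.4052 kg/s
Step 2: P = mdot*(h_in - h_out)/1000 = 137.4052*(2753.7 - 2133.5)/1000 = 85.219 MW
P = 85.219 MW


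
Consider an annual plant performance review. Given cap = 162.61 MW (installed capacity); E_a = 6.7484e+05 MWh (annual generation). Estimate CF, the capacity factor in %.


CF = E_a / (cap * 8760) * 100
CF = 6.7484e+05 / (162.61 * 8760) * 100
CF = 47.375 %


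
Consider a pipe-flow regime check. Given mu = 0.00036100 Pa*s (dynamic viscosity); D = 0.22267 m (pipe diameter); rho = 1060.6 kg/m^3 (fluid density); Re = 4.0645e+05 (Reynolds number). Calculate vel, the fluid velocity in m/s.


vel = Re * mu / (rho * D)
vel = 4.0645e+05 * 0.00036100 / (1060.6 * 0.22267)
vel = 0.62130 m/s


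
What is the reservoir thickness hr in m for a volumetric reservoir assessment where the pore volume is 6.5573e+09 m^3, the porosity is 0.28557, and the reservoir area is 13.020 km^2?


hr = Vp / (A * 1e6 * phi)
hr = 6.5573e+09 / (13.020 * 1e6 * 0.28557)
hr = 1763.6 m


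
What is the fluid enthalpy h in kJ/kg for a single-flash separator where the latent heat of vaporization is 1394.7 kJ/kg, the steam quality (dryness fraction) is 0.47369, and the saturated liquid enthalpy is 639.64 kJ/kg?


h = hf + x * hfg
h = 639.64 + 0.47369 * 1394.7
h = 1300.3 kJ/kg


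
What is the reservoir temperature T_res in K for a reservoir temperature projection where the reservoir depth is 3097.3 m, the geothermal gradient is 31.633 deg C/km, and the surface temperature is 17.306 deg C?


T_res = T_surf + grad * d / 1000
T_res = 17.306 + 31.633 * 3097.3 / 1000
T_res = 115.2829 deg C
Convert to K: 115.2829 + 273.15 = 388.43 K
T_res = 388.43 K


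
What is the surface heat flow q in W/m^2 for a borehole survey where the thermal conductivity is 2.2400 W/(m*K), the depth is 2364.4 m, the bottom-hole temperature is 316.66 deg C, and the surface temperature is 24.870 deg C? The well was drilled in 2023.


Step 1: grad = (T_d - T_surf)/d * 1000 = (316.66 - 24.87)/2364.4 * 1000 = 123.4097 deg C/km
Step 2: q = k * grad / 1000 = 2.24 * 123.4097 / 1000 = 0.27644 W/m^2
q = 0.27644 W/m^2


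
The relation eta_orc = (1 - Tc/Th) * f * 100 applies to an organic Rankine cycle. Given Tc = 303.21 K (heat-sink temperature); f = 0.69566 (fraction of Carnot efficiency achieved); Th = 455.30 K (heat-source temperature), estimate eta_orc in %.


eta_orc = (1 - Tc/Th) * f * 100
eta_orc = (1 - 303.21/455.30) * 0.69566 * 100
eta_orc = 23.238 %


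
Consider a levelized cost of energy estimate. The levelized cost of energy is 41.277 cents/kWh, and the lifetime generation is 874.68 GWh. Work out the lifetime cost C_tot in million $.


C_tot = LCOE / 100 * E_tot
C_tot = 41.277 / 100 * 874.68
C_tot = 361.04 million $


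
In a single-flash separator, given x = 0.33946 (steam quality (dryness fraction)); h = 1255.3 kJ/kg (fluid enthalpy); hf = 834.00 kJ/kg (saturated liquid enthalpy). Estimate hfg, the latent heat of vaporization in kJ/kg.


hfg = (h - hf) / x
hfg = (1255.3 - 834.00) / 0.33946
hfg = 1241.1 kJ/kg


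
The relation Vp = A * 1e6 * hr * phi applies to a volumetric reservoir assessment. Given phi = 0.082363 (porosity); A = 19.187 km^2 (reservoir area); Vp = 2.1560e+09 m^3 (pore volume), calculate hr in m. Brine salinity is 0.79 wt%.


hr = Vp / (A * 1e6 * phi)
hr = 2.1560e+09 / (19.187 * 1e6 * 0.082363)
hr = 1364.3 m


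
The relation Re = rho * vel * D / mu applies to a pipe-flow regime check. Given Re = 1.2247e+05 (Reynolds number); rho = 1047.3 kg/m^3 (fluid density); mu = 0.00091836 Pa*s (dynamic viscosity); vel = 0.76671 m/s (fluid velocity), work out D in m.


D = Re * mu / (rho * vel)
D = 1.2247e+05 * 0.00091836 / (1047.3 * 0.76671)
D = 0.14007 m


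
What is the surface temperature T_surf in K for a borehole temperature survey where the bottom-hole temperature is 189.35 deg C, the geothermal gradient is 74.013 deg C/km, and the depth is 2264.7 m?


T_surf = T_d - grad * d / 1000
T_surf = 189.35 - 74.013 * 2264.7 / 1000
T_surf = 21.73276 deg C
Convert to K: 21.73276 + 273.15 = 294.88 K
T_surf = 294.88 K


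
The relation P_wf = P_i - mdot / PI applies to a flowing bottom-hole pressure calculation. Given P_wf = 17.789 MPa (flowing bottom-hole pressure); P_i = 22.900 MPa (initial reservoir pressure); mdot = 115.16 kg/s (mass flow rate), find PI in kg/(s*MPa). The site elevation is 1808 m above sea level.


PI = mdot / (P_i - P_wf)
PI = 115.16 / (22.900 - 17.789)
PI = 22.532 kg/(s*MPa)


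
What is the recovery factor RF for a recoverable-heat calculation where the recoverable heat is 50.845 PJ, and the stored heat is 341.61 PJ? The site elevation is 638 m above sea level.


RF = Q_rec / Q_s
RF = 50.845 / 341.61
RF = 0.14884


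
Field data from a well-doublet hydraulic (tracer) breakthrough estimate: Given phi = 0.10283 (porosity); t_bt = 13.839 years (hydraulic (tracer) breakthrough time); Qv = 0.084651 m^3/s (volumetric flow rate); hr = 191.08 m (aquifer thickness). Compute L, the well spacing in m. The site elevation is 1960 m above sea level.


L = sqrt(t_bt*365.25*86400*3*Qv / (pi*hr*phi))
L = sqrt(13.839*365.25*86400*3*0.084651 / (pi*191.08*0.10283))
L = 1340.4 m


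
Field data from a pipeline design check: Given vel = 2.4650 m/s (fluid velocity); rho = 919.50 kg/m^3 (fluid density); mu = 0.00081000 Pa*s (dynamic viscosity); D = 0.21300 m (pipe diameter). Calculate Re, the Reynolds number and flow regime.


Step 1: Re = rho*vel*D/mu = 919.5*2.465*0.213/0.00081 = 5.9602e+05
Step 2: Re = 5.9602e+05 > 4000, so flow is turbulent.
Re = 5.9602e+05 (turbulent)


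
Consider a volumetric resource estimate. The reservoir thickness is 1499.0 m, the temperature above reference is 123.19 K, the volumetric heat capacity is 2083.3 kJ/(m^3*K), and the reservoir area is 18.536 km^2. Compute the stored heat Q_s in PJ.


Step 1: Vr = A*1e6*hr = 18.536*1e6*1499.0 = 2.778546e+10 m^3
Step 2: Q_s = Vr*rhoc*dT/1e12 = 2.778546e+10*2083.3*123.19/1e12 = 7130.9 PJ
Q_s = 7130.9 PJ


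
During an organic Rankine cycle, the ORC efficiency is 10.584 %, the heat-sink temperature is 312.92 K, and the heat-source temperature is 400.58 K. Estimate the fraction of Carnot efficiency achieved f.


f = (eta_orc/100) / (1 - Tc/Th)
f = (10.584/100) / (1 - 312.92/400.58)
f = 0.48366


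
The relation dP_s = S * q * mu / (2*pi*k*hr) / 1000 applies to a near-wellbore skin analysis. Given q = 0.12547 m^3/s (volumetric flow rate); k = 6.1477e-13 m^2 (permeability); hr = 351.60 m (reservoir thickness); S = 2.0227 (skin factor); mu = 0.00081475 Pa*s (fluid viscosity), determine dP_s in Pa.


dP_s = S * q * mu / (2*pi*k*hr) / 1000
dP_s = 2.0227 * 0.12547 * 0.00081475 / (2*pi*6.1477e-13*351.60) / 1000
dP_s = 152.2490 kPa
Convert: 152.2490 kPa * 1000.0 = 1.5225e+05 Pa
dP_s = 1.5225e+05 Pa


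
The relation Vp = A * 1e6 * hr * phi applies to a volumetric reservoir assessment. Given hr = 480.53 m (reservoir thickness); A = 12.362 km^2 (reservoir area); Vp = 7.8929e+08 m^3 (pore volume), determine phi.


phi = Vp / (A * 1e6 * hr)
phi = 7.8929e+08 / (12.362 * 1e6 * 480.53)
phi = 0.13287


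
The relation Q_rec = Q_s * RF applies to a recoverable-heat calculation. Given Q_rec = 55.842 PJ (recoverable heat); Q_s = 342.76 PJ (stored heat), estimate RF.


RF = Q_rec / Q_s
RF = 55.842 / 342.76
RF = 0.16292


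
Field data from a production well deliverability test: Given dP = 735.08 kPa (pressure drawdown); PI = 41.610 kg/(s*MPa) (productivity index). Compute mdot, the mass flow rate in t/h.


mdot = PI * dP / 1000
mdot = 41.610 * 735.08 / 1000
mdot = 30.58668 kg/s
Convert: 30.58668 kg/s * 3.6 = 110.11 t/h
mdot = 110.11 t/h


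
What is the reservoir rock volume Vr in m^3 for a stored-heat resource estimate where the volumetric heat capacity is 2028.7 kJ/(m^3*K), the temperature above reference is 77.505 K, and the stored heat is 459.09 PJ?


Vr = Q_s * 1e12 / (rhoc * dT)
Vr = 459.09 * 1e12 / (2028.7 * 77.505)
Vr = 2.9198e+09 m^3


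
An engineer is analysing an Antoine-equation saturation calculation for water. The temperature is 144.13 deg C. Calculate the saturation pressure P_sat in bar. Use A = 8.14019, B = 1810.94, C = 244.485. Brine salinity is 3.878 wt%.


P_sat = 10^(A - B/(C + T)) / 760 * 0.101325
P_sat = 10^(8.14019 - 1810.94/(244.485 + 144.13)) / 760 * 0.101325
P_sat = 0.4028174 MPa
Convert: 0.4028174 MPa * 10.0 = 4.0282 bar
P_sat = 4.0282 bar


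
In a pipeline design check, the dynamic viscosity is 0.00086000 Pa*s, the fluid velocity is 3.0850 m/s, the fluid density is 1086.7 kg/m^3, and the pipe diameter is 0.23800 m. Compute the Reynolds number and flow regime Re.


Step 1: Re = rho*vel*D/mu = 1086.7*3.085*0.238/0.00086 = 9.2778e+05
Step 2: Re = 9.2778e+05 > 4000, so flow is turbulent.
Re = 9.2778e+05 (turbulent)


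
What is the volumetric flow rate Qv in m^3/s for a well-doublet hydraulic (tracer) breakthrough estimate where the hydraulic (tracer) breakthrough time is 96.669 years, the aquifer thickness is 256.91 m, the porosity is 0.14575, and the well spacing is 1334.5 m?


Qv = pi*hr*phi*L^2 / (3*t_bt*365.25*86400)
Qv = pi*256.91*0.14575*1334.5^2 / (3*96.669*365.25*86400)
Qv = 0.022891 m^3/s


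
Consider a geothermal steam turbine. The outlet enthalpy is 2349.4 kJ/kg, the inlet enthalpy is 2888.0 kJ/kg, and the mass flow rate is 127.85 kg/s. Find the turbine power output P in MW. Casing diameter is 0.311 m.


P = mdot * (h_in - h_out) / 1000
P = 127.85 * (2888.0 - 2349.4) / 1000
P = 68.860 MW


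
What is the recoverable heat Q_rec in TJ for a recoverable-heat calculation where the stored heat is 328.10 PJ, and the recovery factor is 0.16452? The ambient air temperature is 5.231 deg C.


Q_rec = Q_s * RF
Q_rec = 328.10 * 0.16452
Q_rec = 53.97901 PJ
Convert: 53.97901 PJ * 1000.0 = 53979 TJ
Q_rec = 53979 TJ


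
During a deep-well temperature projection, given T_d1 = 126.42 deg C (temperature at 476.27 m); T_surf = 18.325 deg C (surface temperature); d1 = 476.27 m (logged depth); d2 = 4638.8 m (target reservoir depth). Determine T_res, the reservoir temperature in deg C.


Step 1: grad = (T_d1 - T_surf)/d1 * 1000 = (126.42 - 18.325)/476.27 * 1000 = 226.9616 deg C/km
Step 2: T_res = T_surf + grad*d2/1000 = 18.325 + 226.9616*4638.8/1000 = 1071.2 deg C
T_res = 1071.2 deg C


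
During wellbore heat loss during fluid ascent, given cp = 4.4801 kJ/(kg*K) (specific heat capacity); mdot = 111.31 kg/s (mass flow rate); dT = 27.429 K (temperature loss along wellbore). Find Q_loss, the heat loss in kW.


Q_loss = mdot * cp * dT
Q_loss = 111.31 * 4.4801 * 27.429
Q_loss = 13678 kW


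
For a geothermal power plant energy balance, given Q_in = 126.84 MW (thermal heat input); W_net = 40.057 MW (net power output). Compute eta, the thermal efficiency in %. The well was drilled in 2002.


eta = W_net / Q_in * 100
eta = 40.057 / 126.84 * 100
eta = 31.581 %


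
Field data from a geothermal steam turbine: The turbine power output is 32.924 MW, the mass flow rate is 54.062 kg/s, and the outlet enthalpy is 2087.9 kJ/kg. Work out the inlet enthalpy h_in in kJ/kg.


h_in = h_out + P * 1000 / mdot
h_in = 2087.9 + 32.924 * 1000 / 54.062
h_in = 2696.9 kJ/kg


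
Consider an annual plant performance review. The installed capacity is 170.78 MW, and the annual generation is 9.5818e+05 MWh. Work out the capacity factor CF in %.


CF = E_a / (cap * 8760) * 100
CF = 9.5818e+05 / (170.78 * 8760) * 100
CF = 64.048 %


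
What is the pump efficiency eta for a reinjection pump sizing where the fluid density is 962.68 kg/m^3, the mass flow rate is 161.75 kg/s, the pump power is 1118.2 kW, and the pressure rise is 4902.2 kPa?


eta = mdot * dP / (rho * P_pump)
eta = 161.75 * 4902.2 / (962.68 * 1118.2)
eta = 0.73660


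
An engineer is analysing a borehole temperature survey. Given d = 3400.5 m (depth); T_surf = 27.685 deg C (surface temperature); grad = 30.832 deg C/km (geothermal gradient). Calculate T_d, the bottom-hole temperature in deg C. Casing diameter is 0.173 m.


T_d = T_surf + grad * d / 1000
T_d = 27.685 + 30.832 * 3400.5 / 1000
T_d = 132.53 deg C


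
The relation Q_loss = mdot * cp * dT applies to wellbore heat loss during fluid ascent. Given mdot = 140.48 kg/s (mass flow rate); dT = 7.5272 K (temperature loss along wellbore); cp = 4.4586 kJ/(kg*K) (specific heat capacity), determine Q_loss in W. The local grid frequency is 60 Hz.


Q_loss = mdot * cp * dT
Q_loss = 140.48 * 4.4586 * 7.5272
Q_loss = 4714.618 kW
Convert: 4714.618 kW * 1000.0 = 4.7146e+06 W
Q_loss = 4.7146e+06 W


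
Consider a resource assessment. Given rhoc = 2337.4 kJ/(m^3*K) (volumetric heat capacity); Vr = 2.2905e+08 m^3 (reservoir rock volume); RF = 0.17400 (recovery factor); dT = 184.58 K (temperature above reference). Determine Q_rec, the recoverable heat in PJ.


Step 1: Q_s = Vr*rhoc*dT/1e12 = 2.2905e+08*2337.4*184.58/1e12 = 98.82071 PJ
Step 2: Q_rec = Q_s * RF = 98.82071 * 0.174 = 17.195 PJ
Q_rec = 17.195 PJ


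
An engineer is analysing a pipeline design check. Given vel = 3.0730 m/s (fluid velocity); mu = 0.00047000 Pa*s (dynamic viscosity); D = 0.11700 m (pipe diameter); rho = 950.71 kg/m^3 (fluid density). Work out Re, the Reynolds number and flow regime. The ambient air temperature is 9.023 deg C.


Step 1: Re = rho*vel*D/mu = 950.71*3.073*0.117/0.00047 = 7.2727e+05
Step 2: Re = 7.2727e+05 > 4000, so flow is turbulent.
Re = 7.2727e+05 (turbulent)


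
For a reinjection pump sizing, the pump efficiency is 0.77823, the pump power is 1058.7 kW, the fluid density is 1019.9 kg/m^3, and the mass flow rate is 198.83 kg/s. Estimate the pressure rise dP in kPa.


dP = P_pump * rho * eta / mdot
dP = 1058.7 * 1019.9 * 0.77823 / 198.83
dP = 4226.3 kPa


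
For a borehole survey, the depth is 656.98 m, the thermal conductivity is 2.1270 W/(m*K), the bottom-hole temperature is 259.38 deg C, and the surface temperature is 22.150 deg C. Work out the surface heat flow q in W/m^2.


Step 1: grad = (T_d - T_surf)/d * 1000 = (259.38 - 22.15)/656.98 * 1000 = 361.0917 deg C/km
Step 2: q = k * grad / 1000 = 2.127 * 361.0917 / 1000 = 0.76804 W/m^2
q = 0.76804 W/m^2


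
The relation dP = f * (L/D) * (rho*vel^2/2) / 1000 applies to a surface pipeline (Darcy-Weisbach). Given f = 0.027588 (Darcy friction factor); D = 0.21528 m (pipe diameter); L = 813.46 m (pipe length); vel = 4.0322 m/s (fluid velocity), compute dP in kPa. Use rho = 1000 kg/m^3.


dP = f * (L/D) * (rho*vel^2/2) / 1000
dP = 0.027588 * (813.46/0.21528) * (1000*4.0322^2/2) / 1000
dP = 847.44 kPa


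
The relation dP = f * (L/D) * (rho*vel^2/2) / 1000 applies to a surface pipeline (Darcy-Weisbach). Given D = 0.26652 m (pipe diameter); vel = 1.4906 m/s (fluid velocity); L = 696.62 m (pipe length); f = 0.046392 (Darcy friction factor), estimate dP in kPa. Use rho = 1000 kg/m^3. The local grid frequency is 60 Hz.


dP = f * (L/D) * (rho*vel^2/2) / 1000
dP = 0.046392 * (696.62/0.26652) * (1000*1.4906^2/2) / 1000
dP = 134.71 kPa


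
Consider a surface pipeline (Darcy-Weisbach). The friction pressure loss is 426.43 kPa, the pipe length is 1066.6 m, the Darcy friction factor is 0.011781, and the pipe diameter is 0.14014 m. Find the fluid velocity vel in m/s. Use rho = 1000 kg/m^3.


vel = sqrt(dP*1000*2*D / (f*L*rho))
vel = sqrt(426.43*1000*2*0.14014 / (0.011781*1066.6*1000))
vel = 3.0841 m/s


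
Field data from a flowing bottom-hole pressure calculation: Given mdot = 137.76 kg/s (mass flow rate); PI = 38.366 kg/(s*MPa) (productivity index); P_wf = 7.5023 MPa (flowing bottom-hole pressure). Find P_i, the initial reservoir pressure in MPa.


P_i = P_wf + mdot / PI
P_i = 7.5023 + 137.76 / 38.366
P_i = 11.093 MPa


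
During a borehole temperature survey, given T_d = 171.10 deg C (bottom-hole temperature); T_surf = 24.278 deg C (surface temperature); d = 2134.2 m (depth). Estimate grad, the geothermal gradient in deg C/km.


grad = (T_d - T_surf) / d * 1000
grad = (171.10 - 24.278) / 2134.2 * 1000
grad = 68.795 deg C/km


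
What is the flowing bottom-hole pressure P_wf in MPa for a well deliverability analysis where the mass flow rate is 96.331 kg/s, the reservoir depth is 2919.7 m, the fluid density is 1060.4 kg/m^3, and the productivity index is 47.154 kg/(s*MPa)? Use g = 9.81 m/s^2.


Step 1: P_i = rho*g*h/1e6 = 1060.4*9.81*2919.7/1e6 = 30.37225 MPa
Step 2: P_wf = P_i - mdot/PI = 30.37225 - 96.331/47.154 = 28.329 MPa
P_wf = 28.329 MPa


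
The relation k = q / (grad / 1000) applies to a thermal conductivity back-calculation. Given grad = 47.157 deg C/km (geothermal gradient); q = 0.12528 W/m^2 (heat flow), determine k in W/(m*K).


k = q / (grad / 1000)
k = 0.12528 / (47.157 / 1000)
k = 2.6567 W/(m*K)


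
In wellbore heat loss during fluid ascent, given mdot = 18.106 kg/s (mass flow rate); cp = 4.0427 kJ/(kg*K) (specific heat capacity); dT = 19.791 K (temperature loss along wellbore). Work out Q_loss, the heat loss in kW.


Q_loss = mdot * cp * dT
Q_loss = 18.106 * 4.0427 * 19.791
Q_loss = 1448.6 kW


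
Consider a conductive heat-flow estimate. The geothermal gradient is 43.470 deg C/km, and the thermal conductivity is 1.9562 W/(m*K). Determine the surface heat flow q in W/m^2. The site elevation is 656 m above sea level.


q = k * grad / 1000
q = 1.9562 * 43.470 / 1000
q = 0.085036 W/m^2


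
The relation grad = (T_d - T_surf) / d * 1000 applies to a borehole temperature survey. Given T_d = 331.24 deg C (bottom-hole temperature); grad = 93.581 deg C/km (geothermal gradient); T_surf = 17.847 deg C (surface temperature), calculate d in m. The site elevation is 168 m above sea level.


d = (T_d - T_surf) / grad * 1000
d = (331.24 - 17.847) / 93.581 * 1000
d = 3348.9 m


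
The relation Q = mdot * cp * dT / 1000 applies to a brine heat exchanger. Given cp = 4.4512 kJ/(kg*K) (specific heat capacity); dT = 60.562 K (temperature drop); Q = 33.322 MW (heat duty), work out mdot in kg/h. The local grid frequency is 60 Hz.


mdot = Q * 1000 / (cp * dT)
mdot = 33.322 * 1000 / (4.4512 * 60.562)
mdot = 123.6100 kg/s
Convert: 123.6100 kg/s * 3600.0 = 4.4500e+05 kg/h
mdot = 4.4500e+05 kg/h


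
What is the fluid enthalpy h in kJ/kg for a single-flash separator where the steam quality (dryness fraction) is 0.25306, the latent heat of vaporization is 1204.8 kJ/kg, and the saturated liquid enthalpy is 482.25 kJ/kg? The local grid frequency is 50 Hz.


h = hf + x * hfg
h = 482.25 + 0.25306 * 1204.8
h = 787.14 kJ/kg


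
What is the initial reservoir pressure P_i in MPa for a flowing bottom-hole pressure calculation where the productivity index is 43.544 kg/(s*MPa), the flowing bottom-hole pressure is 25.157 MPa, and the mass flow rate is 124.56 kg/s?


P_i = P_wf + mdot / PI
P_i = 25.157 + 124.56 / 43.544
P_i = 28.018 MPa


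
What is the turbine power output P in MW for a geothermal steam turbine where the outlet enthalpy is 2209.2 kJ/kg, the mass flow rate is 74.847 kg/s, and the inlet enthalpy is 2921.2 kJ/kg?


P = mdot * (h_in - h_out) / 1000
P = 74.847 * (2921.2 - 2209.2) / 1000
P = 53.291 MW


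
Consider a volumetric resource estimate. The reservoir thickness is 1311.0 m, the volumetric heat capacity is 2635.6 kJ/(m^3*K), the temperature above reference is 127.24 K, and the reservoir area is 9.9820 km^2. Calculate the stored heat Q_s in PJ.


Step 1: Vr = A*1e6*hr = 9.982*1e6*1311.0 = 1.308640e+10 m^3
Step 2: Q_s = Vr*rhoc*dT/1e12 = 1.308640e+10*2635.6*127.24/1e12 = 4388.6 PJ
Q_s = 4388.6 PJ


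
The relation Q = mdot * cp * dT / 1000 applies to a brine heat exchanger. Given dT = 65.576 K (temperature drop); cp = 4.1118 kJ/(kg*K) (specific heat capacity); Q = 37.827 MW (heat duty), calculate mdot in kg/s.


mdot = Q * 1000 / (cp * dT)
mdot = 37.827 * 1000 / (4.1118 * 65.576)
mdot = 140.29 kg/s


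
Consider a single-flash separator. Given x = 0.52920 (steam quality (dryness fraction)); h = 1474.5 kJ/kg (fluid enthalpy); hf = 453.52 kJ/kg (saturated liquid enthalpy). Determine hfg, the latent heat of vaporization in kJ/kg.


hfg = (h - hf) / x
hfg = (1474.5 - 453.52) / 0.52920
hfg = 1929.3 kJ/kg


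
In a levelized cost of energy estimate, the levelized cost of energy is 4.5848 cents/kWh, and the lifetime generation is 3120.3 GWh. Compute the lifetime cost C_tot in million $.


C_tot = LCOE / 100 * E_tot
C_tot = 4.5848 / 100 * 3120.3
C_tot = 143.06 million $


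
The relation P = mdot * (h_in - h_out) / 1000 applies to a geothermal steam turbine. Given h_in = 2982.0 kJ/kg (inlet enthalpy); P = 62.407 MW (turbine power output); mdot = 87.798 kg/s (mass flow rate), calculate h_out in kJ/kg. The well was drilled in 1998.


h_out = h_in - P * 1000 / mdot
h_out = 2982.0 - 62.407 * 1000 / 87.798
h_out = 2271.2 kJ/kg


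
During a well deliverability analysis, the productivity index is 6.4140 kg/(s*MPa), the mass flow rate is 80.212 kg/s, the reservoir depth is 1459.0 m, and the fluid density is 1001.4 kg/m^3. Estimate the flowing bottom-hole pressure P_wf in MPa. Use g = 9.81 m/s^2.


Step 1: P_i = rho*g*h/1e6 = 1001.4*9.81*1459.0/1e6 = 14.33283 MPa
Step 2: P_wf = P_i - mdot/PI = 14.33283 - 80.212/6.414 = 1.8271 MPa
P_wf = 1.8271 MPa


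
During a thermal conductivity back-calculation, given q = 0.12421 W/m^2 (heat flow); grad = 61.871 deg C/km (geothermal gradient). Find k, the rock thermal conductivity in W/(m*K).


k = q / (grad / 1000)
k = 0.12421 / (61.871 / 1000)
k = 2.0076 W/(m*K)


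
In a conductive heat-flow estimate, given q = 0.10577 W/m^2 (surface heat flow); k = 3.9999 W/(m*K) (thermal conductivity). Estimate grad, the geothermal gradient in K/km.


grad = q * 1000 / k
grad = 0.10577 * 1000 / 3.9999
grad = 26.44316 deg C/km
Convert: 26.44316 deg C/km * 1.0 = 26.443 K/km
grad = 26.443 K/km


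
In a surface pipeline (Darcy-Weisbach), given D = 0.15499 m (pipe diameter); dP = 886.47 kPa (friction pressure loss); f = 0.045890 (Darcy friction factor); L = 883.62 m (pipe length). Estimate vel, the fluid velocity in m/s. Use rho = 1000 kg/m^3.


vel = sqrt(dP*1000*2*D / (f*L*rho))
vel = sqrt(886.47*1000*2*0.15499 / (0.045890*883.62*1000))
vel = 2.6032 m/s


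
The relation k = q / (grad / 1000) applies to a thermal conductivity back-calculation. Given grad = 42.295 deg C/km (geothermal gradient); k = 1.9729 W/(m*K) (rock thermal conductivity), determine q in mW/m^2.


q = k * grad / 1000
q = 1.9729 * 42.295 / 1000
q = 0.08344381 W/m^2
Convert: 0.08344381 W/m^2 * 1000.0 = 83.444 mW/m^2
q = 83.444 mW/m^2


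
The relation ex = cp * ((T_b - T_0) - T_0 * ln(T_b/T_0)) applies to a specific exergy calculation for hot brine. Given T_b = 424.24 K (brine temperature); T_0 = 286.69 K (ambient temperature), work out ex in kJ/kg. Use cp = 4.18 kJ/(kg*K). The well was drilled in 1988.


ex = cp * ((T_b - T_0) - T_0 * ln(T_b/T_0))
ex = 4.18 * ((424.24 - 286.69) - 286.69 * ln(424.24/286.69))
ex = 105.32 kJ/kg


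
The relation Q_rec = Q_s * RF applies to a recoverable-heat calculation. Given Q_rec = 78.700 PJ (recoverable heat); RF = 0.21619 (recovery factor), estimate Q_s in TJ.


Q_s = Q_rec / RF
Q_s = 78.700 / 0.21619
Q_s = 364.0316 PJ
Convert: 364.0316 PJ * 1000.0 = 3.6403e+05 TJ
Q_s = 3.6403e+05 TJ


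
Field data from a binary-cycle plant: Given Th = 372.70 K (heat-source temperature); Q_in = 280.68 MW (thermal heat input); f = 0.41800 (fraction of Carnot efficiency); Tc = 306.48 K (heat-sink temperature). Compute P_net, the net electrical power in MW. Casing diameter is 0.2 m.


Step 1: eta = (1 - Tc/Th)*f = (1 - 306.48/372.7)*0.418 = 0.07426874
Step 2: P_net = eta * Q_in = 0.07426874 * 280.68 = 20.846 MW
P_net = 20.846 MW


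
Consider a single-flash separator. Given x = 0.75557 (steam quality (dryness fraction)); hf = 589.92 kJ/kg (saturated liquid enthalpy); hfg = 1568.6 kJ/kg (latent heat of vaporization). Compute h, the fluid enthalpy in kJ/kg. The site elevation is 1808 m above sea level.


h = hf + x * hfg
h = 589.92 + 0.75557 * 1568.6
h = 1775.1 kJ/kg


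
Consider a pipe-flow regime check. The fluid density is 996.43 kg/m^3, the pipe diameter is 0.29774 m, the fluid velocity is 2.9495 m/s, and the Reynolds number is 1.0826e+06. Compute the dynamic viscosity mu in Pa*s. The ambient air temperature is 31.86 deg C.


mu = rho * vel * D / Re
mu = 996.43 * 2.9495 * 0.29774 / 1.0826e+06
mu = 0.00080828 Pa*s


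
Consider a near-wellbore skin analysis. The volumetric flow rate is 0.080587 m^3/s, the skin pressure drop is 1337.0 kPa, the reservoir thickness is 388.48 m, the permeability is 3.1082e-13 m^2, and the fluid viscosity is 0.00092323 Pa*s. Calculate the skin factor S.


S = dP_s * 1000 * 2*pi*k*hr / (q*mu)
S = 1337.0 * 1000 * 2*pi*3.1082e-13*388.48 / (0.080587*0.00092323)
S = 13.634


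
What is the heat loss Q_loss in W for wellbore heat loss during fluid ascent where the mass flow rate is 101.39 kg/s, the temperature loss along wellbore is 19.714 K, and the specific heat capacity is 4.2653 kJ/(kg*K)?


Q_loss = mdot * cp * dT
Q_loss = 101.39 * 4.2653 * 19.714
Q_loss = 8525.492 kW
Convert: 8525.492 kW * 1000.0 = 8.5255e+06 W
Q_loss = 8.5255e+06 W


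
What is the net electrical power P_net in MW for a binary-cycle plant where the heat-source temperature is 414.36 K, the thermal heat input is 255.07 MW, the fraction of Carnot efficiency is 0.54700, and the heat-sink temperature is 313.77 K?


Step 1: eta = (1 - Tc/Th)*f = (1 - 313.77/414.36)*0.547 = 0.1327897
Step 2: P_net = eta * Q_in = 0.1327897 * 255.07 = 33.871 MW
P_net = 33.871 MW


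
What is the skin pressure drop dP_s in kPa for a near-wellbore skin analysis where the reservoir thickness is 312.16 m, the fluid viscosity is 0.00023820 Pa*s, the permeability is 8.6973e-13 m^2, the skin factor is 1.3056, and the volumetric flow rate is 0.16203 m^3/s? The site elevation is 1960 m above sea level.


dP_s = S * q * mu / (2*pi*k*hr) / 1000
dP_s = 1.3056 * 0.16203 * 0.00023820 / (2*pi*8.6973e-13*312.16) / 1000
dP_s = 29.540 kPa


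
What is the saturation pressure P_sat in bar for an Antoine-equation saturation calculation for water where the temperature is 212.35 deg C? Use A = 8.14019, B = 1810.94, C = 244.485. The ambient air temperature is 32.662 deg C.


P_sat = 10^(A - B/(C + T)) / 760 * 0.101325
P_sat = 10^(8.14019 - 1810.94/(244.485 + 212.35)) / 760 * 0.101325
P_sat = 1.999826 MPa
Convert: 1.999826 MPa * 10.0 = 19.998 bar
P_sat = 19.998 bar


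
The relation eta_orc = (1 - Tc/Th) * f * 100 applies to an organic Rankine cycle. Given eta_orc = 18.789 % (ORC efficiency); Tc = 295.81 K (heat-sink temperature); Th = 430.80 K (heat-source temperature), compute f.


f = (eta_orc/100) / (1 - Tc/Th)
f = (18.789/100) / (1 - 295.81/430.80)
f = 0.59962


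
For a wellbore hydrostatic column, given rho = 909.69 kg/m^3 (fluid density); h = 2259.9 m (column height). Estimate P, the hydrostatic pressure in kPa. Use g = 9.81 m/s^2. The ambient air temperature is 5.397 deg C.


P = rho * g * h / 1e6
P = 909.69 * 9.81 * 2259.9 / 1e6
P = 20.16748 MPa
Convert: 20.16748 MPa * 1000.0 = 20167 kPa
P = 20167 kPa


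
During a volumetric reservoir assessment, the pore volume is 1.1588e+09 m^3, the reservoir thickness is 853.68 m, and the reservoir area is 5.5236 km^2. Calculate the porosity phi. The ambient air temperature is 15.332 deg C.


phi = Vp / (A * 1e6 * hr)
phi = 1.1588e+09 / (5.5236 * 1e6 * 853.68)
phi = 0.24575


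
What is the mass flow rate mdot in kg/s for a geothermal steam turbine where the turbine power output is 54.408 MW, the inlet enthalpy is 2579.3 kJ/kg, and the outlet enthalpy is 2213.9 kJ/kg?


mdot = P * 1000 / (h_in - h_out)
mdot = 54.408 * 1000 / (2579.3 - 2213.9)
mdot = 148.90 kg/s


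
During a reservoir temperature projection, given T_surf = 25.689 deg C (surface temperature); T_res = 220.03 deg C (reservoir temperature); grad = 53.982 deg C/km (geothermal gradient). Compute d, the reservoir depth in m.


d = (T_res - T_surf) / grad * 1000
d = (220.03 - 25.689) / 53.982 * 1000
d = 3600.1 m


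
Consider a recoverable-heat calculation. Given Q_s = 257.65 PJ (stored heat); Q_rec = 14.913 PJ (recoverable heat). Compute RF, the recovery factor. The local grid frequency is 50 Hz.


RF = Q_rec / Q_s
RF = 14.913 / 257.65
RF = 0.057881


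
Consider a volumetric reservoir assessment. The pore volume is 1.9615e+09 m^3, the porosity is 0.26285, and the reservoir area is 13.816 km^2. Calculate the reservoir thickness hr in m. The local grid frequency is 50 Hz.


hr = Vp / (A * 1e6 * phi)
hr = 1.9615e+09 / (13.816 * 1e6 * 0.26285)
hr = 540.13 m


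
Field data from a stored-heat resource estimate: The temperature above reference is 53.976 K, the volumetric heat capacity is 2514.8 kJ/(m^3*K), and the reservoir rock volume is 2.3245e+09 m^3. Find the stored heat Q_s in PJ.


Q_s = Vr * rhoc * dT / 1e12
Q_s = 2.3245e+09 * 2514.8 * 53.976 / 1e12
Q_s = 315.52 PJ


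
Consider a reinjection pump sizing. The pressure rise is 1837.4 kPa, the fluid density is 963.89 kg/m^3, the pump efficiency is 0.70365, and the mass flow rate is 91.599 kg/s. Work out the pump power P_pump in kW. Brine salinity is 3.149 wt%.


P_pump = mdot * dP / (rho * eta)
P_pump = 91.599 * 1837.4 / (963.89 * 0.70365)
P_pump = 248.15 kW


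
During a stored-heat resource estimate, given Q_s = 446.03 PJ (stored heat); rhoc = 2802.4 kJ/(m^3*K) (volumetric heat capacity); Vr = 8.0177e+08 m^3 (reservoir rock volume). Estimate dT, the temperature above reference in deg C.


dT = Q_s * 1e12 / (Vr * rhoc)
dT = 446.03 * 1e12 / (8.0177e+08 * 2802.4)
dT = 198.5108 K
Convert (temperature difference, 1 K = 1 deg C): 198.5108 K = 198.5108 deg C
dT = 198.51 deg C


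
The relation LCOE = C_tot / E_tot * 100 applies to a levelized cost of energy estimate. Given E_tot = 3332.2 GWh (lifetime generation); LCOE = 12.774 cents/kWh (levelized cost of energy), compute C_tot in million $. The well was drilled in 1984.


C_tot = LCOE / 100 * E_tot
C_tot = 12.774 / 100 * 3332.2
C_tot = 425.66 million $


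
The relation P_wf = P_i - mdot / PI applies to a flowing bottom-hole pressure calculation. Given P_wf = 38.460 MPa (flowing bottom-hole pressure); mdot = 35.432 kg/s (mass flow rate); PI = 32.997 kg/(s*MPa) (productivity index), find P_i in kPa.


P_i = P_wf + mdot / PI
P_i = 38.460 + 35.432 / 32.997
P_i = 39.53379 MPa
Convert: 39.53379 MPa * 1000.0 = 39534 kPa
P_i = 39534 kPa


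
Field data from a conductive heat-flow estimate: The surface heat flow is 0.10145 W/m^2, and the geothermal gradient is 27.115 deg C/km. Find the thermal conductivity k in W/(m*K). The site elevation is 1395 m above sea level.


k = q * 1000 / grad
k = 0.10145 * 1000 / 27.115
k = 3.7415 W/(m*K)


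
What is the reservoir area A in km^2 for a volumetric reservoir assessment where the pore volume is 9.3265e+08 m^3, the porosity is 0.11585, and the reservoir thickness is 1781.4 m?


A = Vp / (1e6 * hr * phi)
A = 9.3265e+08 / (1e6 * 1781.4 * 0.11585)
A = 4.5192 km^2


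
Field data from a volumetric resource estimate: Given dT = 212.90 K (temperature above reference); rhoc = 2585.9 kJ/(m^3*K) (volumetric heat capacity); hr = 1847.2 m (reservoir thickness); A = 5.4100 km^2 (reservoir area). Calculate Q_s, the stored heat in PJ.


Step 1: Vr = A*1e6*hr = 5.41*1e6*1847.2 = 9.993352e+09 m^3
Step 2: Q_s = Vr*rhoc*dT/1e12 = 9.993352e+09*2585.9*212.9/1e12 = 5501.7 PJ
Q_s = 5501.7 PJ


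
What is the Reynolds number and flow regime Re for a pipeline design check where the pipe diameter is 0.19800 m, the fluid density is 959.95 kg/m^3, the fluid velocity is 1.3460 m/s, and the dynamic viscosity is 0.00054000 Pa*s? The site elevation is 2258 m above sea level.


Step 1: Re = rho*vel*D/mu = 959.95*1.346*0.198/0.00054 = 4.7377e+05
Step 2: Re = 4.7377e+05 > 4000, so flow is turbulent.
Re = 4.7377e+05 (turbulent)


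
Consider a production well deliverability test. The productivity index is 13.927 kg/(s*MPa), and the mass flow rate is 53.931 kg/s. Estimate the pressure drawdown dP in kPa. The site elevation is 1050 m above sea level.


dP = mdot * 1000 / PI
dP = 53.931 * 1000 / 13.927
dP = 3872.4 kPa


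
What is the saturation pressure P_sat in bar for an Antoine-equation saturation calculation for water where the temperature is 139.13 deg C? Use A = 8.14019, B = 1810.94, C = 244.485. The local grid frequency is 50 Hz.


P_sat = 10^(A - B/(C + T)) / 760 * 0.101325
P_sat = 10^(8.14019 - 1810.94/(244.485 + 139.13)) / 760 * 0.101325
P_sat = 0.3502438 MPa
Convert: 0.3502438 MPa * 10.0 = 3.5024 bar
P_sat = 3.5024 bar


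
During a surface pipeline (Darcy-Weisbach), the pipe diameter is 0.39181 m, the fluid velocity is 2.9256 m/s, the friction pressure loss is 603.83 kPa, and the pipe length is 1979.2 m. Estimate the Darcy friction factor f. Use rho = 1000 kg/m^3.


f = dP*1000 / ((L/D)*(rho*vel^2/2))
f = 603.83*1000 / ((1979.2/0.39181)*(1000*2.9256^2/2))
f = 0.027932


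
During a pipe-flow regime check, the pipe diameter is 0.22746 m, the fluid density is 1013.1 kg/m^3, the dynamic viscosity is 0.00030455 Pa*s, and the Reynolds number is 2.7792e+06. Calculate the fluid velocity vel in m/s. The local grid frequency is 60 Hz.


vel = Re * mu / (rho * D)
vel = 2.7792e+06 * 0.00030455 / (1013.1 * 0.22746)
vel = 3.6730 m/s


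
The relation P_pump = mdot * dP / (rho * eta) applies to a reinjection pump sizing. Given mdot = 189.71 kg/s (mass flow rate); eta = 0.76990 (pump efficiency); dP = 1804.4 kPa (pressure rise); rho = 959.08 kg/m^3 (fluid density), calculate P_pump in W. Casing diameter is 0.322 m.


P_pump = mdot * dP / (rho * eta)
P_pump = 189.71 * 1804.4 / (959.08 * 0.76990)
P_pump = 463.5898 kW
Convert: 463.5898 kW * 1000.0 = 4.6359e+05 W
P_pump = 4.6359e+05 W


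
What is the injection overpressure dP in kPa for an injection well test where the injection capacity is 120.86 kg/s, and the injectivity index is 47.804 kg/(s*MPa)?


dP = mdot * 1000 / II
dP = 120.86 * 1000 / 47.804
dP = 2528.2 kPa


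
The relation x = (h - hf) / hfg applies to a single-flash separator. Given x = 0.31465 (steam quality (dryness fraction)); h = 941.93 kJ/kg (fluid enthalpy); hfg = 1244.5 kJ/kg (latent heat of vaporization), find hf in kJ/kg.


hf = h - x * hfg
hf = 941.93 - 0.31465 * 1244.5
hf = 550.35 kJ/kg


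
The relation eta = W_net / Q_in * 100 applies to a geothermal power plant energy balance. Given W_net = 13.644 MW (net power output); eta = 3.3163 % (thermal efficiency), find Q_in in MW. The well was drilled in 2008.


Q_in = W_net / (eta / 100)
Q_in = 13.644 / (3.3163 / 100)
Q_in = 411.42 MW


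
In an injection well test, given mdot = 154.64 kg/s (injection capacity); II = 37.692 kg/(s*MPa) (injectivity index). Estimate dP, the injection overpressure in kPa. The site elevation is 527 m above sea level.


dP = mdot * 1000 / II
dP = 154.64 * 1000 / 37.692
dP = 4102.7 kPa


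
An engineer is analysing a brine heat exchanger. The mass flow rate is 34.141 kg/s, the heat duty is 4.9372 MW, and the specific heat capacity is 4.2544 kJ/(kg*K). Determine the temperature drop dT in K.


dT = Q * 1000 / (mdot * cp)
dT = 4.9372 * 1000 / (34.141 * 4.2544)
dT = 33.991 K


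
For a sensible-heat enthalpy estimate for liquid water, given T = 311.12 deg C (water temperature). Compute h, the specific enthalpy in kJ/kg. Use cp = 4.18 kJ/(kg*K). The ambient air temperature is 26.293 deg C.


h = cp * T
h = 4.18 * 311.12
h = 1300.5 kJ/kg


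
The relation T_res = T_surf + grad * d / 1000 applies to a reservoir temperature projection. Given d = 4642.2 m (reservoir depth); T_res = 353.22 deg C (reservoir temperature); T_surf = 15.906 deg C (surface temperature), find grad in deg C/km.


grad = (T_res - T_surf) / d * 1000
grad = (353.22 - 15.906) / 4642.2 * 1000
grad = 72.663 deg C/km


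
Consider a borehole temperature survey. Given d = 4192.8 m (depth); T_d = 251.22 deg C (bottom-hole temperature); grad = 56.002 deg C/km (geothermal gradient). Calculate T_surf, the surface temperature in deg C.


T_surf = T_d - grad * d / 1000
T_surf = 251.22 - 56.002 * 4192.8 / 1000
T_surf = 16.415 deg C


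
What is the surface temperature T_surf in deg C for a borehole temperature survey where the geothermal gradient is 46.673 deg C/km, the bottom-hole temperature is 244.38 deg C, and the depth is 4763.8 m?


T_surf = T_d - grad * d / 1000
T_surf = 244.38 - 46.673 * 4763.8 / 1000
T_surf = 22.039 deg C


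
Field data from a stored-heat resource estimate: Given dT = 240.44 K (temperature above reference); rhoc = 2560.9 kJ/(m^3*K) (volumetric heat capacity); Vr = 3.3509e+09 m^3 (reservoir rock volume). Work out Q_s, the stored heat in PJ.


Q_s = Vr * rhoc * dT / 1e12
Q_s = 3.3509e+09 * 2560.9 * 240.44 / 1e12
Q_s = 2063.3 PJ


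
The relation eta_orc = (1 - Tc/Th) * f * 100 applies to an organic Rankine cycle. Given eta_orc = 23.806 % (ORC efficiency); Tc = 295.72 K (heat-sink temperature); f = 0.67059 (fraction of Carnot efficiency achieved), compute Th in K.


Th = Tc / (1 - (eta_orc/100)/f)
Th = 295.72 / (1 - (23.806/100)/0.67059)
Th = 458.48 K


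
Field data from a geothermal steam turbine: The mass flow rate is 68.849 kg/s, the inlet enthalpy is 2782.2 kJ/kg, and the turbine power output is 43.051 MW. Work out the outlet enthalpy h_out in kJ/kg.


h_out = h_in - P * 1000 / mdot
h_out = 2782.2 - 43.051 * 1000 / 68.849
h_out = 2156.9 kJ/kg


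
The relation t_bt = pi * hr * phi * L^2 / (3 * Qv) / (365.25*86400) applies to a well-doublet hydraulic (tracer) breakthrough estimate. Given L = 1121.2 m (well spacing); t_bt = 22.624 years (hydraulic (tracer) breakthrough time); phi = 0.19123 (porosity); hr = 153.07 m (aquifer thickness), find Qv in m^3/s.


Qv = pi*hr*phi*L^2 / (3*t_bt*365.25*86400)
Qv = pi*153.07*0.19123*1121.2^2 / (3*22.624*365.25*86400)
Qv = 0.053972 m^3/s


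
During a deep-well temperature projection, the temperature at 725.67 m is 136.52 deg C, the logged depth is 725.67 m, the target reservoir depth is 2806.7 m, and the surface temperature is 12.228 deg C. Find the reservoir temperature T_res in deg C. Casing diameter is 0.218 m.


Step 1: grad = (T_d1 - T_surf)/d1 * 1000 = (136.52 - 12.228)/725.67 * 1000 = 171.2790 deg C/km
Step 2: T_res = T_surf + grad*d2/1000 = 12.228 + 171.2790*2806.7/1000 = 492.96 deg C
T_res = 492.96 deg C


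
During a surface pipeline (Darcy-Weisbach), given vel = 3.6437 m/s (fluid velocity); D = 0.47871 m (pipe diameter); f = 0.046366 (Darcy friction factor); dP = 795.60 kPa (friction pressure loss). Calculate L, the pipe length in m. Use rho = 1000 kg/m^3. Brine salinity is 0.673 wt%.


L = dP*1000*D / (f*rho*vel^2/2)
L = 795.60*1000*0.47871 / (0.046366*1000*3.6437^2/2)
L = 1237.4 m


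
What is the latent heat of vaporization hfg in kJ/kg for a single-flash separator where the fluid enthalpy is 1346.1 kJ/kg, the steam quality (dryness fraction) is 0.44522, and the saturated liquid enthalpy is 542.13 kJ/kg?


hfg = (h - hf) / x
hfg = (1346.1 - 542.13) / 0.44522
hfg = 1805.8 kJ/kg


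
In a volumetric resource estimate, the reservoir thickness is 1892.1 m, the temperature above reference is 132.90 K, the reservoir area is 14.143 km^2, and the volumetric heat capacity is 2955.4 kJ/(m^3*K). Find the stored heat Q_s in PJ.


Step 1: Vr = A*1e6*hr = 14.143*1e6*1892.1 = 2.675997e+10 m^3
Step 2: Q_s = Vr*rhoc*dT/1e12 = 2.675997e+10*2955.4*132.9/1e12 = 10511 PJ
Q_s = 10511 PJ


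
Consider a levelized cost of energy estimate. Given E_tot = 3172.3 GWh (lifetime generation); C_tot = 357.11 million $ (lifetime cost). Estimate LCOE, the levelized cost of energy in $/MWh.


LCOE = C_tot / E_tot * 100
LCOE = 357.11 / 3172.3 * 100
LCOE = 11.25713 cents/kWh
Convert: 11.25713 cents/kWh * 10.0 = 112.57 $/MWh
LCOE = 112.57 $/MWh
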